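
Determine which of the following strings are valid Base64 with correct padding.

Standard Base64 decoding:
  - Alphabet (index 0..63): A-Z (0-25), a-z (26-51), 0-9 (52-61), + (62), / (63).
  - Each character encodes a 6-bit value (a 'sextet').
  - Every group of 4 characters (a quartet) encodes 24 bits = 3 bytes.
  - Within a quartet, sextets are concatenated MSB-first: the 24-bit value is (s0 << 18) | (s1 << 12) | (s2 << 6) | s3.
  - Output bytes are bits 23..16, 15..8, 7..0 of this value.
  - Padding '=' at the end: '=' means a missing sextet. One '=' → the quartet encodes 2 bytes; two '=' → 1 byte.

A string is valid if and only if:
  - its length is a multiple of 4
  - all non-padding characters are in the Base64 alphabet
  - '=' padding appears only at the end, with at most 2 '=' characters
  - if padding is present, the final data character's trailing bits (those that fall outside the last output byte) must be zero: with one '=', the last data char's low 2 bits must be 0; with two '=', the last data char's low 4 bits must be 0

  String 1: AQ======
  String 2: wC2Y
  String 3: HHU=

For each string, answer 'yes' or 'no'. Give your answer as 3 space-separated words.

String 1: 'AQ======' → invalid (6 pad chars (max 2))
String 2: 'wC2Y' → valid
String 3: 'HHU=' → valid

Answer: no yes yes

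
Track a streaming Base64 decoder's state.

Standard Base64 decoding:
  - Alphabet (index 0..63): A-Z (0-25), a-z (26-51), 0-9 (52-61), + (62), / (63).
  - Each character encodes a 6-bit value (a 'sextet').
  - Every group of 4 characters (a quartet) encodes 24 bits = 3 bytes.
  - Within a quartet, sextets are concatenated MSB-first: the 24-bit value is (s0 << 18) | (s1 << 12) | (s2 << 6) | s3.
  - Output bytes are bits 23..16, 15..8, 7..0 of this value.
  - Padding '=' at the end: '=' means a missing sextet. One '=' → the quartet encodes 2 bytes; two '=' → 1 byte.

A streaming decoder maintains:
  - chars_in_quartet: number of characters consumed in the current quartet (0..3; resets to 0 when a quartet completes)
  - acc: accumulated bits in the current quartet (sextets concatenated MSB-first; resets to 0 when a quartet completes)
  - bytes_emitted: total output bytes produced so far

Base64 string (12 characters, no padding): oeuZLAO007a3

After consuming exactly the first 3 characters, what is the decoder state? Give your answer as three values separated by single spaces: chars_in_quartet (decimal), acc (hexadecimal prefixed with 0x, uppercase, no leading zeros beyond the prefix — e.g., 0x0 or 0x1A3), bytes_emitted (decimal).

After char 0 ('o'=40): chars_in_quartet=1 acc=0x28 bytes_emitted=0
After char 1 ('e'=30): chars_in_quartet=2 acc=0xA1E bytes_emitted=0
After char 2 ('u'=46): chars_in_quartet=3 acc=0x287AE bytes_emitted=0

Answer: 3 0x287AE 0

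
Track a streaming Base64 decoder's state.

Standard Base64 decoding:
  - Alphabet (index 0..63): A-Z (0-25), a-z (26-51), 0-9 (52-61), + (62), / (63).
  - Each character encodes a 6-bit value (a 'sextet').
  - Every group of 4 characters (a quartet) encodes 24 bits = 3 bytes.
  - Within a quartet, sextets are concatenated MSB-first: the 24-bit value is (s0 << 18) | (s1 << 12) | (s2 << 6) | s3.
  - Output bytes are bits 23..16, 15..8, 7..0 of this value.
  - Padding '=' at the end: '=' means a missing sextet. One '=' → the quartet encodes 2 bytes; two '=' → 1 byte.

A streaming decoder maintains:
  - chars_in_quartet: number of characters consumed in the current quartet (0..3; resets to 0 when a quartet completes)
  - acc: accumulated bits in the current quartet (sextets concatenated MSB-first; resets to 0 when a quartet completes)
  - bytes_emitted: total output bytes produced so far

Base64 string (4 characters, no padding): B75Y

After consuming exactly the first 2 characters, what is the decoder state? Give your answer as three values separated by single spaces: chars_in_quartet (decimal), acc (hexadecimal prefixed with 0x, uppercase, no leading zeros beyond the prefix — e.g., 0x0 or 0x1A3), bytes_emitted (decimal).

After char 0 ('B'=1): chars_in_quartet=1 acc=0x1 bytes_emitted=0
After char 1 ('7'=59): chars_in_quartet=2 acc=0x7B bytes_emitted=0

Answer: 2 0x7B 0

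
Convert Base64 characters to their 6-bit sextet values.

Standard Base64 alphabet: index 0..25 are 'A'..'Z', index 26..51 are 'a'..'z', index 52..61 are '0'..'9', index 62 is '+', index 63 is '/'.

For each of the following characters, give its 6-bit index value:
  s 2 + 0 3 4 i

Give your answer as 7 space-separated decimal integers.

's': a..z range, 26 + ord('s') − ord('a') = 44
'2': 0..9 range, 52 + ord('2') − ord('0') = 54
'+': index 62
'0': 0..9 range, 52 + ord('0') − ord('0') = 52
'3': 0..9 range, 52 + ord('3') − ord('0') = 55
'4': 0..9 range, 52 + ord('4') − ord('0') = 56
'i': a..z range, 26 + ord('i') − ord('a') = 34

Answer: 44 54 62 52 55 56 34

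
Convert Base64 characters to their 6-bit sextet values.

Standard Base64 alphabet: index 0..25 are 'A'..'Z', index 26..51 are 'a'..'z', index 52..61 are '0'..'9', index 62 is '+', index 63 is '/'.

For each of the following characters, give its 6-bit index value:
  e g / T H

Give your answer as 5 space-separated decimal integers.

Answer: 30 32 63 19 7

Derivation:
'e': a..z range, 26 + ord('e') − ord('a') = 30
'g': a..z range, 26 + ord('g') − ord('a') = 32
'/': index 63
'T': A..Z range, ord('T') − ord('A') = 19
'H': A..Z range, ord('H') − ord('A') = 7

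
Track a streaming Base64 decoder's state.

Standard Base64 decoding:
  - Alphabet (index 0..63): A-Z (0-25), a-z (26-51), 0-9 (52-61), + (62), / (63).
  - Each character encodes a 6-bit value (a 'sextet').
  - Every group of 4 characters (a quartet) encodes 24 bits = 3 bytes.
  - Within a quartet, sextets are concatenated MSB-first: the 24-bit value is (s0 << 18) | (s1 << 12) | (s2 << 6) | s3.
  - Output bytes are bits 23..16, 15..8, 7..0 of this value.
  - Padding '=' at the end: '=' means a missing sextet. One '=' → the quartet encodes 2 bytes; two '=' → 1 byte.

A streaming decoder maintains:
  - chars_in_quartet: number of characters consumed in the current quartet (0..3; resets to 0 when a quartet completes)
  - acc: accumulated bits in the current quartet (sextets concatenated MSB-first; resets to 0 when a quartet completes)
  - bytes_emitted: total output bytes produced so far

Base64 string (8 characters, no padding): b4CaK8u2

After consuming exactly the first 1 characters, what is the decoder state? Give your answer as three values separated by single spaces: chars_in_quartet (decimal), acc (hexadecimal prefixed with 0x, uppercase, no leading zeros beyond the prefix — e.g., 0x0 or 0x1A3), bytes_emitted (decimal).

Answer: 1 0x1B 0

Derivation:
After char 0 ('b'=27): chars_in_quartet=1 acc=0x1B bytes_emitted=0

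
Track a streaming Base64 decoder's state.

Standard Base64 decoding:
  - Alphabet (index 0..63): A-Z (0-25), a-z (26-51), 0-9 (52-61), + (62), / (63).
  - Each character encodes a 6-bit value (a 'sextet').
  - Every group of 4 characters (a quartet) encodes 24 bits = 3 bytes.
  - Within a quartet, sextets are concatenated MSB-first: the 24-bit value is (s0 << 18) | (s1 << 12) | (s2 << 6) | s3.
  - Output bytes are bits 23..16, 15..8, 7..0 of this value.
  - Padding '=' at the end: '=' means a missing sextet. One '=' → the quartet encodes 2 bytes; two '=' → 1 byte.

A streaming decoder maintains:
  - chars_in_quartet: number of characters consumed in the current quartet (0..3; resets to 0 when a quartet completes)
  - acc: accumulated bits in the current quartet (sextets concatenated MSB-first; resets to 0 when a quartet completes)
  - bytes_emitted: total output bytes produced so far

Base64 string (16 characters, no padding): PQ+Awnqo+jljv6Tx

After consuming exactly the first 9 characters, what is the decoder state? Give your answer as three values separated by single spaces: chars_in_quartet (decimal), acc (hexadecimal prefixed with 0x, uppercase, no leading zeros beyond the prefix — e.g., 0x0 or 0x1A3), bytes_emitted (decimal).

Answer: 1 0x3E 6

Derivation:
After char 0 ('P'=15): chars_in_quartet=1 acc=0xF bytes_emitted=0
After char 1 ('Q'=16): chars_in_quartet=2 acc=0x3D0 bytes_emitted=0
After char 2 ('+'=62): chars_in_quartet=3 acc=0xF43E bytes_emitted=0
After char 3 ('A'=0): chars_in_quartet=4 acc=0x3D0F80 -> emit 3D 0F 80, reset; bytes_emitted=3
After char 4 ('w'=48): chars_in_quartet=1 acc=0x30 bytes_emitted=3
After char 5 ('n'=39): chars_in_quartet=2 acc=0xC27 bytes_emitted=3
After char 6 ('q'=42): chars_in_quartet=3 acc=0x309EA bytes_emitted=3
After char 7 ('o'=40): chars_in_quartet=4 acc=0xC27AA8 -> emit C2 7A A8, reset; bytes_emitted=6
After char 8 ('+'=62): chars_in_quartet=1 acc=0x3E bytes_emitted=6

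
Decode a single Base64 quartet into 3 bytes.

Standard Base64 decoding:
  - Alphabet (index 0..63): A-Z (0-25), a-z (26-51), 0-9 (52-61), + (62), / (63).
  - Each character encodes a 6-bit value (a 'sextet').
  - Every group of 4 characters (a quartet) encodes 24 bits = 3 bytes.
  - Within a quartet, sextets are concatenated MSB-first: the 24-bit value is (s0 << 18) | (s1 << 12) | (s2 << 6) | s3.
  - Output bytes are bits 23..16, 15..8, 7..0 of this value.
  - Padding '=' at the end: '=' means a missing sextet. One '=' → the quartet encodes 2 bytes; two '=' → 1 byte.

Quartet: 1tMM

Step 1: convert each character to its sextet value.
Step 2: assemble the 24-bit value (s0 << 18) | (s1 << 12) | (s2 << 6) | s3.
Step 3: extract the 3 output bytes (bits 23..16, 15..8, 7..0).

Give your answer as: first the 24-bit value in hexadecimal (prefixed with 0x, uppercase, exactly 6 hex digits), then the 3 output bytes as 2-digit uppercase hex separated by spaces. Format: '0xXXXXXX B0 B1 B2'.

Answer: 0xD6D30C D6 D3 0C

Derivation:
Sextets: 1=53, t=45, M=12, M=12
24-bit: (53<<18) | (45<<12) | (12<<6) | 12
      = 0xD40000 | 0x02D000 | 0x000300 | 0x00000C
      = 0xD6D30C
Bytes: (v>>16)&0xFF=D6, (v>>8)&0xFF=D3, v&0xFF=0C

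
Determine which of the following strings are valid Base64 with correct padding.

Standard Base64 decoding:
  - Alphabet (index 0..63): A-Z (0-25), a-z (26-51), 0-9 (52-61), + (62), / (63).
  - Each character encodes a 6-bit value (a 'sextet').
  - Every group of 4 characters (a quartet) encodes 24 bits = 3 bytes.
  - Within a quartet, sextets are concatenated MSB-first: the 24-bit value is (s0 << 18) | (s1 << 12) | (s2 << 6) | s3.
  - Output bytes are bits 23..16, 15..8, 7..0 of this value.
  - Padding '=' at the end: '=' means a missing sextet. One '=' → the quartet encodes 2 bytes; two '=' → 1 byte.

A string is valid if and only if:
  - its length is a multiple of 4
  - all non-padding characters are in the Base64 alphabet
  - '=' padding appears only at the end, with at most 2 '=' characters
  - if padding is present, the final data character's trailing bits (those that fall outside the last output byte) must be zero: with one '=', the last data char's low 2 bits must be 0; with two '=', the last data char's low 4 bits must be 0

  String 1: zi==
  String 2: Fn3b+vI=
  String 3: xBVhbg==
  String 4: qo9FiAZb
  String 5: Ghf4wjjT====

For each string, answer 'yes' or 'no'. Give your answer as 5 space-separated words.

String 1: 'zi==' → invalid (bad trailing bits)
String 2: 'Fn3b+vI=' → valid
String 3: 'xBVhbg==' → valid
String 4: 'qo9FiAZb' → valid
String 5: 'Ghf4wjjT====' → invalid (4 pad chars (max 2))

Answer: no yes yes yes no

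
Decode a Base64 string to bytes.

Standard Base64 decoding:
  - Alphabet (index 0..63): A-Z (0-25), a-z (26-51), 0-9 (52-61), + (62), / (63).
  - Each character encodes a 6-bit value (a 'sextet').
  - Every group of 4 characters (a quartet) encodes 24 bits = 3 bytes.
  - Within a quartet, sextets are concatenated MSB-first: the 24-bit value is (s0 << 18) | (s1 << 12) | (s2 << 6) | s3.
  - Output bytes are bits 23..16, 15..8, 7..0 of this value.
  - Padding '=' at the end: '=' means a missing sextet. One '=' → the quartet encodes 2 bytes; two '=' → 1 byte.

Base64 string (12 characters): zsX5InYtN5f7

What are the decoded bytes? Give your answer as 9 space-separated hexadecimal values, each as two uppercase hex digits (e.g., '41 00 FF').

Answer: CE C5 F9 22 76 2D 37 97 FB

Derivation:
After char 0 ('z'=51): chars_in_quartet=1 acc=0x33 bytes_emitted=0
After char 1 ('s'=44): chars_in_quartet=2 acc=0xCEC bytes_emitted=0
After char 2 ('X'=23): chars_in_quartet=3 acc=0x33B17 bytes_emitted=0
After char 3 ('5'=57): chars_in_quartet=4 acc=0xCEC5F9 -> emit CE C5 F9, reset; bytes_emitted=3
After char 4 ('I'=8): chars_in_quartet=1 acc=0x8 bytes_emitted=3
After char 5 ('n'=39): chars_in_quartet=2 acc=0x227 bytes_emitted=3
After char 6 ('Y'=24): chars_in_quartet=3 acc=0x89D8 bytes_emitted=3
After char 7 ('t'=45): chars_in_quartet=4 acc=0x22762D -> emit 22 76 2D, reset; bytes_emitted=6
After char 8 ('N'=13): chars_in_quartet=1 acc=0xD bytes_emitted=6
After char 9 ('5'=57): chars_in_quartet=2 acc=0x379 bytes_emitted=6
After char 10 ('f'=31): chars_in_quartet=3 acc=0xDE5F bytes_emitted=6
After char 11 ('7'=59): chars_in_quartet=4 acc=0x3797FB -> emit 37 97 FB, reset; bytes_emitted=9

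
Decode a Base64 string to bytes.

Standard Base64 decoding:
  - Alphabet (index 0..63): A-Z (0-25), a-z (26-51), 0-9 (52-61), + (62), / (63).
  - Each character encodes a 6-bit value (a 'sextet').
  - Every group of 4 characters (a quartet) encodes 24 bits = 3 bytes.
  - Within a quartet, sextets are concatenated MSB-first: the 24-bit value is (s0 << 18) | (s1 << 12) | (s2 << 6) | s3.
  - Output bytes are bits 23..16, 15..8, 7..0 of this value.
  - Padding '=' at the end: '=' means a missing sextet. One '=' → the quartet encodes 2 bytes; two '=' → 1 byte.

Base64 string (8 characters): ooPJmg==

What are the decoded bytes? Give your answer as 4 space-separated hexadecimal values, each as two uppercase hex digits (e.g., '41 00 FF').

After char 0 ('o'=40): chars_in_quartet=1 acc=0x28 bytes_emitted=0
After char 1 ('o'=40): chars_in_quartet=2 acc=0xA28 bytes_emitted=0
After char 2 ('P'=15): chars_in_quartet=3 acc=0x28A0F bytes_emitted=0
After char 3 ('J'=9): chars_in_quartet=4 acc=0xA283C9 -> emit A2 83 C9, reset; bytes_emitted=3
After char 4 ('m'=38): chars_in_quartet=1 acc=0x26 bytes_emitted=3
After char 5 ('g'=32): chars_in_quartet=2 acc=0x9A0 bytes_emitted=3
Padding '==': partial quartet acc=0x9A0 -> emit 9A; bytes_emitted=4

Answer: A2 83 C9 9A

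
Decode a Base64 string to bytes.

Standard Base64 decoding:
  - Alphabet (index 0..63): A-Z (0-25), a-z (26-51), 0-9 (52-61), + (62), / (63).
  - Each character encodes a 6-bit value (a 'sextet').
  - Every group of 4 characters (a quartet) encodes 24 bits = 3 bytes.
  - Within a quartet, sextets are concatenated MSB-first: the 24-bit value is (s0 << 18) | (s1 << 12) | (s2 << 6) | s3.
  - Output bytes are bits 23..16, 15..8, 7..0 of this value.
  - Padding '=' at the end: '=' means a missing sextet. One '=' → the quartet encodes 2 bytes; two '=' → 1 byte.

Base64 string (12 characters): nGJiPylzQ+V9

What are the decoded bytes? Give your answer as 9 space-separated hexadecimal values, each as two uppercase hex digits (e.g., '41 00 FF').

Answer: 9C 62 62 3F 29 73 43 E5 7D

Derivation:
After char 0 ('n'=39): chars_in_quartet=1 acc=0x27 bytes_emitted=0
After char 1 ('G'=6): chars_in_quartet=2 acc=0x9C6 bytes_emitted=0
After char 2 ('J'=9): chars_in_quartet=3 acc=0x27189 bytes_emitted=0
After char 3 ('i'=34): chars_in_quartet=4 acc=0x9C6262 -> emit 9C 62 62, reset; bytes_emitted=3
After char 4 ('P'=15): chars_in_quartet=1 acc=0xF bytes_emitted=3
After char 5 ('y'=50): chars_in_quartet=2 acc=0x3F2 bytes_emitted=3
After char 6 ('l'=37): chars_in_quartet=3 acc=0xFCA5 bytes_emitted=3
After char 7 ('z'=51): chars_in_quartet=4 acc=0x3F2973 -> emit 3F 29 73, reset; bytes_emitted=6
After char 8 ('Q'=16): chars_in_quartet=1 acc=0x10 bytes_emitted=6
After char 9 ('+'=62): chars_in_quartet=2 acc=0x43E bytes_emitted=6
After char 10 ('V'=21): chars_in_quartet=3 acc=0x10F95 bytes_emitted=6
After char 11 ('9'=61): chars_in_quartet=4 acc=0x43E57D -> emit 43 E5 7D, reset; bytes_emitted=9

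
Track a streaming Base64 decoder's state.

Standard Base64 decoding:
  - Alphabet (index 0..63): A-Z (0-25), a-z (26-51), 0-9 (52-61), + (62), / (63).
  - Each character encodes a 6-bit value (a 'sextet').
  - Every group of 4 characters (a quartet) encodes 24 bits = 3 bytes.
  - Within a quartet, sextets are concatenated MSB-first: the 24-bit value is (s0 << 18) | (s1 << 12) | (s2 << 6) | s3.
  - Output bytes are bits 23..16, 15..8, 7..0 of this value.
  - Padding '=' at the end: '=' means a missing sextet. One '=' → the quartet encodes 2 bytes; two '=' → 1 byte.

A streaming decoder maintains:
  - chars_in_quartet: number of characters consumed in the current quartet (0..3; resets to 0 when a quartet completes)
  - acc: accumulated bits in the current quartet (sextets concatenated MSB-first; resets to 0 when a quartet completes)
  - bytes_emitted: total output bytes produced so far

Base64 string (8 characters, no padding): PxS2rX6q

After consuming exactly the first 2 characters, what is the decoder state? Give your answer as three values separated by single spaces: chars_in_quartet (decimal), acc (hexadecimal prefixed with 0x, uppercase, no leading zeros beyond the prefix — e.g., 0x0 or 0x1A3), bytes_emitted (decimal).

After char 0 ('P'=15): chars_in_quartet=1 acc=0xF bytes_emitted=0
After char 1 ('x'=49): chars_in_quartet=2 acc=0x3F1 bytes_emitted=0

Answer: 2 0x3F1 0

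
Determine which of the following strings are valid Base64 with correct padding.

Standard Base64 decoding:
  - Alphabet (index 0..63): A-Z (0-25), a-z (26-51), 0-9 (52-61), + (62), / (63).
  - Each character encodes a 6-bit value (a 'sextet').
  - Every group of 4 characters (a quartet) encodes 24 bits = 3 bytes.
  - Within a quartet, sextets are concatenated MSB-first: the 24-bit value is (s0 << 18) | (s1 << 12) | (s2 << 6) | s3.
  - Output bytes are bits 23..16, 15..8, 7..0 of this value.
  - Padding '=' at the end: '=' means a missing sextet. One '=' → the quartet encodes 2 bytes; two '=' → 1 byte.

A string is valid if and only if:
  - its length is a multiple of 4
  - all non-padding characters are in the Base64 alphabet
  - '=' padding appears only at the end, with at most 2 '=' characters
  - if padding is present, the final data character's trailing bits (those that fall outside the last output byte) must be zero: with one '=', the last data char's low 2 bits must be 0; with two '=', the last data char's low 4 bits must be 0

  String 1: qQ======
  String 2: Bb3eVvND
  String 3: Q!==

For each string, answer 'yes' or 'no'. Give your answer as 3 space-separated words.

String 1: 'qQ======' → invalid (6 pad chars (max 2))
String 2: 'Bb3eVvND' → valid
String 3: 'Q!==' → invalid (bad char(s): ['!'])

Answer: no yes no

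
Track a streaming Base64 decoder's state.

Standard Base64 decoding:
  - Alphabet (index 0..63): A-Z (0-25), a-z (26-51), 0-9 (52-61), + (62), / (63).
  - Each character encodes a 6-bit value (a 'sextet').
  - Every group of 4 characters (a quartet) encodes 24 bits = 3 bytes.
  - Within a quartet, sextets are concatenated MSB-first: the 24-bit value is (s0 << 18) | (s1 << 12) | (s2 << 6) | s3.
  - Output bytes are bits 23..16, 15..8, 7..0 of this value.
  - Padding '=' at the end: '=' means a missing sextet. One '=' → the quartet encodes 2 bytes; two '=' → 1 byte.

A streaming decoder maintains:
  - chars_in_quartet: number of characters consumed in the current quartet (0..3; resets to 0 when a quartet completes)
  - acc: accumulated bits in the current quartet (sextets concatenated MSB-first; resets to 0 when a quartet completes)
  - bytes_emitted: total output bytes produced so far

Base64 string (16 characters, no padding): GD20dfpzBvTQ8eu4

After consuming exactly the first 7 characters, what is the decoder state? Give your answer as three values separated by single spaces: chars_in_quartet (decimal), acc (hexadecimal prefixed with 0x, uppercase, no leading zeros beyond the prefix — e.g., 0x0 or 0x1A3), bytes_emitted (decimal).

Answer: 3 0x1D7E9 3

Derivation:
After char 0 ('G'=6): chars_in_quartet=1 acc=0x6 bytes_emitted=0
After char 1 ('D'=3): chars_in_quartet=2 acc=0x183 bytes_emitted=0
After char 2 ('2'=54): chars_in_quartet=3 acc=0x60F6 bytes_emitted=0
After char 3 ('0'=52): chars_in_quartet=4 acc=0x183DB4 -> emit 18 3D B4, reset; bytes_emitted=3
After char 4 ('d'=29): chars_in_quartet=1 acc=0x1D bytes_emitted=3
After char 5 ('f'=31): chars_in_quartet=2 acc=0x75F bytes_emitted=3
After char 6 ('p'=41): chars_in_quartet=3 acc=0x1D7E9 bytes_emitted=3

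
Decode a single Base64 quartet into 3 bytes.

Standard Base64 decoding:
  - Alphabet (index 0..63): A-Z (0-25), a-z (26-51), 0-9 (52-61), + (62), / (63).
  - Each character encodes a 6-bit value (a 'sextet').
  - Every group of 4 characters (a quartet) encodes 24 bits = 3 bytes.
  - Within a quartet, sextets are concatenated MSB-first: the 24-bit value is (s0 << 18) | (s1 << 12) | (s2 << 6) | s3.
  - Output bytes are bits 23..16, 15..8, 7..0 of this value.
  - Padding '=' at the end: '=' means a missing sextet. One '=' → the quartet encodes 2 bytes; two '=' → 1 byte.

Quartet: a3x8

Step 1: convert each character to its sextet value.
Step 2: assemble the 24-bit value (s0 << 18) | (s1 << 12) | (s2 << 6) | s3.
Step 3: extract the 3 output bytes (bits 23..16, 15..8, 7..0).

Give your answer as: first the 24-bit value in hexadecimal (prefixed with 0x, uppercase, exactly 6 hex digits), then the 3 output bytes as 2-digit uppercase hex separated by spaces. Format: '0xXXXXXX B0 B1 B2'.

Answer: 0x6B7C7C 6B 7C 7C

Derivation:
Sextets: a=26, 3=55, x=49, 8=60
24-bit: (26<<18) | (55<<12) | (49<<6) | 60
      = 0x680000 | 0x037000 | 0x000C40 | 0x00003C
      = 0x6B7C7C
Bytes: (v>>16)&0xFF=6B, (v>>8)&0xFF=7C, v&0xFF=7C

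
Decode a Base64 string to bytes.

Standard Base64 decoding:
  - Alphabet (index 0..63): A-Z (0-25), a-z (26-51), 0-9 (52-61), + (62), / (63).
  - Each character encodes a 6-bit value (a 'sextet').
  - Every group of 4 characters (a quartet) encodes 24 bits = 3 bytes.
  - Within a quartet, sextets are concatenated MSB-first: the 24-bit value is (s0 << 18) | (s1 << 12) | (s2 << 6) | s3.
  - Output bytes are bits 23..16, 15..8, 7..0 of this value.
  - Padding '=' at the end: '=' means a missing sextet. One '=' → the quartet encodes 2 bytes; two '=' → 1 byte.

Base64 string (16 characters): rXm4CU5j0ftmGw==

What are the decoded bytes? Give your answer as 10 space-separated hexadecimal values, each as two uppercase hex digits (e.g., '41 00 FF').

Answer: AD 79 B8 09 4E 63 D1 FB 66 1B

Derivation:
After char 0 ('r'=43): chars_in_quartet=1 acc=0x2B bytes_emitted=0
After char 1 ('X'=23): chars_in_quartet=2 acc=0xAD7 bytes_emitted=0
After char 2 ('m'=38): chars_in_quartet=3 acc=0x2B5E6 bytes_emitted=0
After char 3 ('4'=56): chars_in_quartet=4 acc=0xAD79B8 -> emit AD 79 B8, reset; bytes_emitted=3
After char 4 ('C'=2): chars_in_quartet=1 acc=0x2 bytes_emitted=3
After char 5 ('U'=20): chars_in_quartet=2 acc=0x94 bytes_emitted=3
After char 6 ('5'=57): chars_in_quartet=3 acc=0x2539 bytes_emitted=3
After char 7 ('j'=35): chars_in_quartet=4 acc=0x94E63 -> emit 09 4E 63, reset; bytes_emitted=6
After char 8 ('0'=52): chars_in_quartet=1 acc=0x34 bytes_emitted=6
After char 9 ('f'=31): chars_in_quartet=2 acc=0xD1F bytes_emitted=6
After char 10 ('t'=45): chars_in_quartet=3 acc=0x347ED bytes_emitted=6
After char 11 ('m'=38): chars_in_quartet=4 acc=0xD1FB66 -> emit D1 FB 66, reset; bytes_emitted=9
After char 12 ('G'=6): chars_in_quartet=1 acc=0x6 bytes_emitted=9
After char 13 ('w'=48): chars_in_quartet=2 acc=0x1B0 bytes_emitted=9
Padding '==': partial quartet acc=0x1B0 -> emit 1B; bytes_emitted=10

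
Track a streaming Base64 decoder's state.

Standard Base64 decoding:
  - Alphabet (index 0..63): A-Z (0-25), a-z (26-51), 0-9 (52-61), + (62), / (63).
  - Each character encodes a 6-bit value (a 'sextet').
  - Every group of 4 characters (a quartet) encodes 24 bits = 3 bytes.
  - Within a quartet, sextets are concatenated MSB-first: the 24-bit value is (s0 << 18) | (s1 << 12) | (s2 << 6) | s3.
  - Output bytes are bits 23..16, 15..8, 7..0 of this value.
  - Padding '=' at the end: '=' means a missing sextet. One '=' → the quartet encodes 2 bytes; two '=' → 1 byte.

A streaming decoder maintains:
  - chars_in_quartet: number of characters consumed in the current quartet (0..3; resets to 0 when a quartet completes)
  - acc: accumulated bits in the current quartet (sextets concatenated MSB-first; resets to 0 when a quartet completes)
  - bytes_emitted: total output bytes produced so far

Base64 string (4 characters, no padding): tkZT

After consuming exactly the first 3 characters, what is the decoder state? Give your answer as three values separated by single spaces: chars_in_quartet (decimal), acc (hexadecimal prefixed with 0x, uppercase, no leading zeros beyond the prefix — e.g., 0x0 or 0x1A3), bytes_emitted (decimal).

Answer: 3 0x2D919 0

Derivation:
After char 0 ('t'=45): chars_in_quartet=1 acc=0x2D bytes_emitted=0
After char 1 ('k'=36): chars_in_quartet=2 acc=0xB64 bytes_emitted=0
After char 2 ('Z'=25): chars_in_quartet=3 acc=0x2D919 bytes_emitted=0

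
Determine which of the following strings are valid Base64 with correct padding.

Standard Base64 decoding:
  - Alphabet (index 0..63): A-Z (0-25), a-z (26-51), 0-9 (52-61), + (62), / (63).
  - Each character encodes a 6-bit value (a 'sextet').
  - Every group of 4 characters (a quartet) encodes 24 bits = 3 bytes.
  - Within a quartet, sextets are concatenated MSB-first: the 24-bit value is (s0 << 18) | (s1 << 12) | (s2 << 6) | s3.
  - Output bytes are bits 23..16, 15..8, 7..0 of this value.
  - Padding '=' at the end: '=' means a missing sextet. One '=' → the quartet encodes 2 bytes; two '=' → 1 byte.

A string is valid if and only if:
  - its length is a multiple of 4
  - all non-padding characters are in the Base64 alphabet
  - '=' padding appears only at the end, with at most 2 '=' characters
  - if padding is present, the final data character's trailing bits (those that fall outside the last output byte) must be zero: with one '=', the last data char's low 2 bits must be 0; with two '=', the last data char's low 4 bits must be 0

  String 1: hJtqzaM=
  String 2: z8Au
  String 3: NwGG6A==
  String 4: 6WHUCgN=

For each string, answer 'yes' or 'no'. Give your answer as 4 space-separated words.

Answer: yes yes yes no

Derivation:
String 1: 'hJtqzaM=' → valid
String 2: 'z8Au' → valid
String 3: 'NwGG6A==' → valid
String 4: '6WHUCgN=' → invalid (bad trailing bits)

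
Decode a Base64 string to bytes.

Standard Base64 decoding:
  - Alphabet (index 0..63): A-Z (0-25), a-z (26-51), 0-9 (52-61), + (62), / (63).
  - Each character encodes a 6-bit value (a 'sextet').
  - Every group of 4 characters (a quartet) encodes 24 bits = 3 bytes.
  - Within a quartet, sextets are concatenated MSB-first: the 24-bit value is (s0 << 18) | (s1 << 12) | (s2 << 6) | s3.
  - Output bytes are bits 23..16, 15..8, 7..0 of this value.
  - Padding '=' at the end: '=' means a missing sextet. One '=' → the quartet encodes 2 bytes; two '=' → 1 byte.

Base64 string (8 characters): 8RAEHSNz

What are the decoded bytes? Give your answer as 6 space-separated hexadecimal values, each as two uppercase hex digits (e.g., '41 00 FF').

Answer: F1 10 04 1D 23 73

Derivation:
After char 0 ('8'=60): chars_in_quartet=1 acc=0x3C bytes_emitted=0
After char 1 ('R'=17): chars_in_quartet=2 acc=0xF11 bytes_emitted=0
After char 2 ('A'=0): chars_in_quartet=3 acc=0x3C440 bytes_emitted=0
After char 3 ('E'=4): chars_in_quartet=4 acc=0xF11004 -> emit F1 10 04, reset; bytes_emitted=3
After char 4 ('H'=7): chars_in_quartet=1 acc=0x7 bytes_emitted=3
After char 5 ('S'=18): chars_in_quartet=2 acc=0x1D2 bytes_emitted=3
After char 6 ('N'=13): chars_in_quartet=3 acc=0x748D bytes_emitted=3
After char 7 ('z'=51): chars_in_quartet=4 acc=0x1D2373 -> emit 1D 23 73, reset; bytes_emitted=6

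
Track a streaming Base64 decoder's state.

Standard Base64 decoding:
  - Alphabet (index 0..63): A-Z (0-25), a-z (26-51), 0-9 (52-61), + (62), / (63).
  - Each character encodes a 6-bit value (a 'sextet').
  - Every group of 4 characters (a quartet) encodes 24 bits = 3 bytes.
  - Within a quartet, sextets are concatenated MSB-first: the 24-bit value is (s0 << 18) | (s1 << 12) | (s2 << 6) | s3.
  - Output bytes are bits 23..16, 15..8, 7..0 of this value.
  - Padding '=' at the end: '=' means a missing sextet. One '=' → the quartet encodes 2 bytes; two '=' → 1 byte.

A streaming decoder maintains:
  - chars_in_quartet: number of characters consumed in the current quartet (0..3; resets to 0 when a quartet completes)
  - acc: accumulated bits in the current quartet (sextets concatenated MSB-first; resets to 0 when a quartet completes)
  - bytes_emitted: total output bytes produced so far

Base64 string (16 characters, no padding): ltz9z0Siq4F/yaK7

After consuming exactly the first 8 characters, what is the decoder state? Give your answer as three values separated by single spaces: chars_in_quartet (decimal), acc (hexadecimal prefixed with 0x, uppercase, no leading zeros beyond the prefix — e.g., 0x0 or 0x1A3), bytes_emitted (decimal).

After char 0 ('l'=37): chars_in_quartet=1 acc=0x25 bytes_emitted=0
After char 1 ('t'=45): chars_in_quartet=2 acc=0x96D bytes_emitted=0
After char 2 ('z'=51): chars_in_quartet=3 acc=0x25B73 bytes_emitted=0
After char 3 ('9'=61): chars_in_quartet=4 acc=0x96DCFD -> emit 96 DC FD, reset; bytes_emitted=3
After char 4 ('z'=51): chars_in_quartet=1 acc=0x33 bytes_emitted=3
After char 5 ('0'=52): chars_in_quartet=2 acc=0xCF4 bytes_emitted=3
After char 6 ('S'=18): chars_in_quartet=3 acc=0x33D12 bytes_emitted=3
After char 7 ('i'=34): chars_in_quartet=4 acc=0xCF44A2 -> emit CF 44 A2, reset; bytes_emitted=6

Answer: 0 0x0 6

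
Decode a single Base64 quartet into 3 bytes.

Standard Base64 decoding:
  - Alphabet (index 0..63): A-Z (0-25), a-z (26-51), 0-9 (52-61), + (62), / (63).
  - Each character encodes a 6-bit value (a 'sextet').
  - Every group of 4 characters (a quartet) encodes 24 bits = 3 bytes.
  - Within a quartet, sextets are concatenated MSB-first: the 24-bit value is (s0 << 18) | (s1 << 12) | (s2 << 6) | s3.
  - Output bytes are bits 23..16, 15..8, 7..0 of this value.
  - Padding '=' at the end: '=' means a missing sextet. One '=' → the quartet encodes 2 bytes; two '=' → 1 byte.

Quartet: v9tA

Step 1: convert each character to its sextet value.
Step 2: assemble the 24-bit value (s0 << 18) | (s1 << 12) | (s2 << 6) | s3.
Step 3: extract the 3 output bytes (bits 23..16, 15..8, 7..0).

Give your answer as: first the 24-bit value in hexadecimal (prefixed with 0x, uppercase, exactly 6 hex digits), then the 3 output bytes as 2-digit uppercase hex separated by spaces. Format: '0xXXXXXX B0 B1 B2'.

Answer: 0xBFDB40 BF DB 40

Derivation:
Sextets: v=47, 9=61, t=45, A=0
24-bit: (47<<18) | (61<<12) | (45<<6) | 0
      = 0xBC0000 | 0x03D000 | 0x000B40 | 0x000000
      = 0xBFDB40
Bytes: (v>>16)&0xFF=BF, (v>>8)&0xFF=DB, v&0xFF=40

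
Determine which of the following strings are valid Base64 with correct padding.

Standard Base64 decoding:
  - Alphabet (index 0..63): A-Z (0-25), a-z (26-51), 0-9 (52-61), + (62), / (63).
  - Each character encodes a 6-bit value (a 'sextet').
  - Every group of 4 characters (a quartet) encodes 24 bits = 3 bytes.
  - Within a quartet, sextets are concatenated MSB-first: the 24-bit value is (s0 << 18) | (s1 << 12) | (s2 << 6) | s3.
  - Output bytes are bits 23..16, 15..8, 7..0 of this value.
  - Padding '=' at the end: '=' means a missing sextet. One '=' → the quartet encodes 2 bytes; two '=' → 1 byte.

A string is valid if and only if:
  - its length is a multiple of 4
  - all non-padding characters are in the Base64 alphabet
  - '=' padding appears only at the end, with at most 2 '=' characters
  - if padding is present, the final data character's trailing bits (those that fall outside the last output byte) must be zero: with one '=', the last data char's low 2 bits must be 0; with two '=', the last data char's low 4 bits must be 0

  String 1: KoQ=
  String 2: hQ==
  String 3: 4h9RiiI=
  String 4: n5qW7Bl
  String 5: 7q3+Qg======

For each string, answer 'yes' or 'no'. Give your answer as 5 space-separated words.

String 1: 'KoQ=' → valid
String 2: 'hQ==' → valid
String 3: '4h9RiiI=' → valid
String 4: 'n5qW7Bl' → invalid (len=7 not mult of 4)
String 5: '7q3+Qg======' → invalid (6 pad chars (max 2))

Answer: yes yes yes no no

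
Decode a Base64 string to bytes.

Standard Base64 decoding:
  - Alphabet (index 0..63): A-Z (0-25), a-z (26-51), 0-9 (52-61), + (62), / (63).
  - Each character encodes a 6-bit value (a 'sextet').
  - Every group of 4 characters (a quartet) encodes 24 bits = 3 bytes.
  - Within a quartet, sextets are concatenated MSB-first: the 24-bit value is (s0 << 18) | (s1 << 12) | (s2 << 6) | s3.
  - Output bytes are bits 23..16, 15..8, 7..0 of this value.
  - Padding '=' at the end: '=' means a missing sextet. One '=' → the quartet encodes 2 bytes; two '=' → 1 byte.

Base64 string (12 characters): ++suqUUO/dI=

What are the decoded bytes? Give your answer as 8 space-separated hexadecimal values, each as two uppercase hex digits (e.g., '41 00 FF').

Answer: FB EB 2E A9 45 0E FD D2

Derivation:
After char 0 ('+'=62): chars_in_quartet=1 acc=0x3E bytes_emitted=0
After char 1 ('+'=62): chars_in_quartet=2 acc=0xFBE bytes_emitted=0
After char 2 ('s'=44): chars_in_quartet=3 acc=0x3EFAC bytes_emitted=0
After char 3 ('u'=46): chars_in_quartet=4 acc=0xFBEB2E -> emit FB EB 2E, reset; bytes_emitted=3
After char 4 ('q'=42): chars_in_quartet=1 acc=0x2A bytes_emitted=3
After char 5 ('U'=20): chars_in_quartet=2 acc=0xA94 bytes_emitted=3
After char 6 ('U'=20): chars_in_quartet=3 acc=0x2A514 bytes_emitted=3
After char 7 ('O'=14): chars_in_quartet=4 acc=0xA9450E -> emit A9 45 0E, reset; bytes_emitted=6
After char 8 ('/'=63): chars_in_quartet=1 acc=0x3F bytes_emitted=6
After char 9 ('d'=29): chars_in_quartet=2 acc=0xFDD bytes_emitted=6
After char 10 ('I'=8): chars_in_quartet=3 acc=0x3F748 bytes_emitted=6
Padding '=': partial quartet acc=0x3F748 -> emit FD D2; bytes_emitted=8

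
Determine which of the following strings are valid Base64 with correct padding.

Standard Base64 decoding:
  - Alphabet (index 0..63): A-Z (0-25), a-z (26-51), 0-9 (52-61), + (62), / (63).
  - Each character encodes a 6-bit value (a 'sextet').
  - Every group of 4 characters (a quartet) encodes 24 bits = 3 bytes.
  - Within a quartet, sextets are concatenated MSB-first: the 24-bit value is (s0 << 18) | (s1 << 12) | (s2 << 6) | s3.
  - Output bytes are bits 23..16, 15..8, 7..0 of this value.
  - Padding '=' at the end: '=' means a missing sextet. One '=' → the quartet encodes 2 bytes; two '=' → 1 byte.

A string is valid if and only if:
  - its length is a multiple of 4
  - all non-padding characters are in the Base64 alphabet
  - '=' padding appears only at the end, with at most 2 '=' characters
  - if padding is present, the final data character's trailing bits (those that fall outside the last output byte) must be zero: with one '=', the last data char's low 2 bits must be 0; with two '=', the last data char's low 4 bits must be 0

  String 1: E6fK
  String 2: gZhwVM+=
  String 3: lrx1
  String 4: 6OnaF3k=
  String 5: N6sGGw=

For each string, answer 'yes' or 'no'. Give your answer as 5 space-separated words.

String 1: 'E6fK' → valid
String 2: 'gZhwVM+=' → invalid (bad trailing bits)
String 3: 'lrx1' → valid
String 4: '6OnaF3k=' → valid
String 5: 'N6sGGw=' → invalid (len=7 not mult of 4)

Answer: yes no yes yes no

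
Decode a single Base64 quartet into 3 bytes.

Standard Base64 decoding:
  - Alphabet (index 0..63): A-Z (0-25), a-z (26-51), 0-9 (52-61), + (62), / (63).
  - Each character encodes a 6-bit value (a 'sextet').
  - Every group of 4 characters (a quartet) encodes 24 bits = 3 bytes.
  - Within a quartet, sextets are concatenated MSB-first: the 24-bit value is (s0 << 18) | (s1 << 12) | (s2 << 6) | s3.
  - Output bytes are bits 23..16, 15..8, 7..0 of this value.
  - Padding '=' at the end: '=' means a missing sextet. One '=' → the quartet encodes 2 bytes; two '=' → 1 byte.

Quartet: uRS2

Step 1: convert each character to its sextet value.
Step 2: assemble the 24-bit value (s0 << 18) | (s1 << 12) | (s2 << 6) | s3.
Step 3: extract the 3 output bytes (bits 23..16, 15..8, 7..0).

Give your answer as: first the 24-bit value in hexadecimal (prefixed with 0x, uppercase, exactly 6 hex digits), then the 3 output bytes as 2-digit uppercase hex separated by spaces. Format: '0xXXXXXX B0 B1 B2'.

Sextets: u=46, R=17, S=18, 2=54
24-bit: (46<<18) | (17<<12) | (18<<6) | 54
      = 0xB80000 | 0x011000 | 0x000480 | 0x000036
      = 0xB914B6
Bytes: (v>>16)&0xFF=B9, (v>>8)&0xFF=14, v&0xFF=B6

Answer: 0xB914B6 B9 14 B6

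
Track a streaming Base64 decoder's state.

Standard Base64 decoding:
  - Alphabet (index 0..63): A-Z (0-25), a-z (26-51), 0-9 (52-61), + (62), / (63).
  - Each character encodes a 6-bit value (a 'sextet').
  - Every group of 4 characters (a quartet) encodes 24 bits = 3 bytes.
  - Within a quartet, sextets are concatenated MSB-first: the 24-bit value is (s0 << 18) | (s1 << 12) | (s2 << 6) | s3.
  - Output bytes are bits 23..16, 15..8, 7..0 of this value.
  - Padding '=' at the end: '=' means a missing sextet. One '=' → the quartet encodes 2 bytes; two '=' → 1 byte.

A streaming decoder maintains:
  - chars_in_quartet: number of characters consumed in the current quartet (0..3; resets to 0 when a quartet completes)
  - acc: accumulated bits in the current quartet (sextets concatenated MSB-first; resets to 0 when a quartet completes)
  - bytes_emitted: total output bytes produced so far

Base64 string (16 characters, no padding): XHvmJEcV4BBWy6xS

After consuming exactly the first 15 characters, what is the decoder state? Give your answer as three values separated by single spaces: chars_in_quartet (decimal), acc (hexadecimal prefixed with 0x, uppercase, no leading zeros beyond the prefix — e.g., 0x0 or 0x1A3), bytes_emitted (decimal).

After char 0 ('X'=23): chars_in_quartet=1 acc=0x17 bytes_emitted=0
After char 1 ('H'=7): chars_in_quartet=2 acc=0x5C7 bytes_emitted=0
After char 2 ('v'=47): chars_in_quartet=3 acc=0x171EF bytes_emitted=0
After char 3 ('m'=38): chars_in_quartet=4 acc=0x5C7BE6 -> emit 5C 7B E6, reset; bytes_emitted=3
After char 4 ('J'=9): chars_in_quartet=1 acc=0x9 bytes_emitted=3
After char 5 ('E'=4): chars_in_quartet=2 acc=0x244 bytes_emitted=3
After char 6 ('c'=28): chars_in_quartet=3 acc=0x911C bytes_emitted=3
After char 7 ('V'=21): chars_in_quartet=4 acc=0x244715 -> emit 24 47 15, reset; bytes_emitted=6
After char 8 ('4'=56): chars_in_quartet=1 acc=0x38 bytes_emitted=6
After char 9 ('B'=1): chars_in_quartet=2 acc=0xE01 bytes_emitted=6
After char 10 ('B'=1): chars_in_quartet=3 acc=0x38041 bytes_emitted=6
After char 11 ('W'=22): chars_in_quartet=4 acc=0xE01056 -> emit E0 10 56, reset; bytes_emitted=9
After char 12 ('y'=50): chars_in_quartet=1 acc=0x32 bytes_emitted=9
After char 13 ('6'=58): chars_in_quartet=2 acc=0xCBA bytes_emitted=9
After char 14 ('x'=49): chars_in_quartet=3 acc=0x32EB1 bytes_emitted=9

Answer: 3 0x32EB1 9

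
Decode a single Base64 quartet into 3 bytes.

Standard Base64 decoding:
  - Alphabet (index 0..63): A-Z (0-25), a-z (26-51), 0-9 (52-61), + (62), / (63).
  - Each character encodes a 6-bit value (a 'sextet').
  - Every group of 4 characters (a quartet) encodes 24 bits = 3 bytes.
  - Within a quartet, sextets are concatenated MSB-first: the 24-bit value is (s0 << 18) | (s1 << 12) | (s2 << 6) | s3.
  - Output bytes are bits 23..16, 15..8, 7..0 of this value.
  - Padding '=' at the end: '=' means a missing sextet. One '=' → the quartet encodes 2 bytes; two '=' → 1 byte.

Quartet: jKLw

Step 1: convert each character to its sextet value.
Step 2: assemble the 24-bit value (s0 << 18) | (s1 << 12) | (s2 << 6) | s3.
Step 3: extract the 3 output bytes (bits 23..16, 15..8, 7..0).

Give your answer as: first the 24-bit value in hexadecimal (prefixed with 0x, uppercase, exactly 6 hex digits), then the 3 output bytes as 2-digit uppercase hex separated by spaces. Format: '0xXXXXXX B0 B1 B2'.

Sextets: j=35, K=10, L=11, w=48
24-bit: (35<<18) | (10<<12) | (11<<6) | 48
      = 0x8C0000 | 0x00A000 | 0x0002C0 | 0x000030
      = 0x8CA2F0
Bytes: (v>>16)&0xFF=8C, (v>>8)&0xFF=A2, v&0xFF=F0

Answer: 0x8CA2F0 8C A2 F0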